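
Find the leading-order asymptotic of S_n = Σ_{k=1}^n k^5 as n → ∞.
S_n ~ n^6 / 6

By integral comparison (Euler-Maclaurin), Σ_{k=1}^n k^5 = ∫_0^n x^5 dx + O(n^5) = n^6/6 + O(n^5). (Equivalently, Faulhaber's formula gives the same leading term.)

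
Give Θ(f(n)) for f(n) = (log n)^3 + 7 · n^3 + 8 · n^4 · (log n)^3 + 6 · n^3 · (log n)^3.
f(n) ∈ Θ(n^4 · (log n)^3)

Compare the terms by growth order. For large n, n^a · (log n)^b dominates n^a' · (log n)^b' iff a > a', or (a = a' and b > b'). Ranking the 4 terms shows the dominant one is 8 · n^4 · (log n)^3. Hence f(n) ∈ Θ(n^4 · (log n)^3).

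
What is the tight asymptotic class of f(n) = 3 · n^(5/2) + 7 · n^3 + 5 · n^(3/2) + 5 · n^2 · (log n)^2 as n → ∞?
f(n) ∈ Θ(n^3)

Compare the terms by growth order. For large n, n^a · (log n)^b dominates n^a' · (log n)^b' iff a > a', or (a = a' and b > b'). Ranking the 4 terms shows the dominant one is 7 · n^3. Hence f(n) ∈ Θ(n^3).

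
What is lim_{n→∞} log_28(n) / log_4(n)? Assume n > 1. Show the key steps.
lim = ln(4) / ln(28) = log_28(4)

Change of base: log_28(n) = ln n / ln 28 and log_4(n) = ln n / ln 4. The ratio is (ln n / ln 28) · (ln 4 / ln n) = ln 4 / ln 28, a constant independent of n. So the limit is ln 4 / ln 28 = log_28(4).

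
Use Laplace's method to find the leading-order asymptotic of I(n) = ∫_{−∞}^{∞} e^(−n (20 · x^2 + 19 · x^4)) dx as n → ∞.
I(n) ~ sqrt(π/(20n))

φ(x) = 20 · x^2 + 19 · x^4 has its unique global minimum at x* = 0 (since φ'(x) = 40x + 76x^3 = 0 only at x = 0 for real x with both coefficients positive, and φ → ∞ as |x| → ∞). At x* = 0, φ(0) = 0 and φ''(0) = 40. Laplace's method then gives
  I(n) ~ sqrt(2π / (n · φ''(0))) · e^(−n φ(0)) = sqrt(2π / (40n)) = sqrt(π/(20n)).
The 19 · x^4 term contributes only at subleading order (an O(1/n) relative correction).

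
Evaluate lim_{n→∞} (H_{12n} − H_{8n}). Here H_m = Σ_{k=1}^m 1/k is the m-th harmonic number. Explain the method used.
lim = ln(12/8) = ln(3/2)

Euler-Maclaurin gives H_m = ln m + γ + 1/(2m) + O(1/m^2). The γ and O(1/m) terms cancel in the difference:
  H_{12n} − H_{8n} = ln(12n) − ln(8n) + O(1/n) = ln(12/8) + O(1/n).
Hence the limit is ln(12/8) = ln(3/2).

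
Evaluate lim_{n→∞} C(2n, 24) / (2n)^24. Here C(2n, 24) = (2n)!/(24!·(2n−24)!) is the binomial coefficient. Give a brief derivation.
lim = 1/24! = 1/620448401733239439360000

With N = 2n → ∞: C(N, 24) / N^24 = [N(N−1)…(N−23)] / (24! · N^24) = (1/24!) · 1 · (1 − 1/(2n)) · … · (1 − 23/(2n)). Each factor → 1 as N → ∞, so the limit is 1/24! = 1/620448401733239439360000.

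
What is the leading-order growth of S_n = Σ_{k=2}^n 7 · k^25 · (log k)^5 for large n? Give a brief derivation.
S_n ~ 7 · n^26 · (log n)^5 / 26

By integral comparison, S_n = ∫_1^n 7 · x^25 · (log x)^5 dx + O(n^25 · (log n)^5). For the integral, the leading term of ∫_1^n x^25 (log x)^5 dx is n^26/26 · (log n)^5 (by repeated integration by parts; each step lowers the log-exponent and produces a relatively O(1/log n) correction). Hence S_n ~ 7 · n^26 · (log n)^5 / 26.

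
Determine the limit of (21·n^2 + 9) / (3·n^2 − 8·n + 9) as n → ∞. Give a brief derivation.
lim = 21/3 = 7

For large n the leading n^2 terms dominate both numerator and denominator. Dividing top and bottom by n^2, every other term tends to 0, leaving 21/3 = 7.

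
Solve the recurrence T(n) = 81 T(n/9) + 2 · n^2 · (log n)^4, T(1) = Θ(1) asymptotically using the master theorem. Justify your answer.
T(n) = Θ(n^2 · (log n)^5)

Here log_9 81 = 2 and f(n) = 2 · n^2 · (log n)^4 = Θ(n^(log_9 81) · (log n)^4). This is the extended Case 2 of the master theorem (f matches the critical exponent up to log factors), giving T(n) = Θ(n^(log_9 81) · (log n)^(4+1)) = Θ(n^2 · (log n)^5).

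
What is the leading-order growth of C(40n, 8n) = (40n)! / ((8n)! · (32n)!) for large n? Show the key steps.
C(40n, 8n) ~ (3125/256)^(8n) · sqrt(5/(8π·8n))

Write N = 8n. Apply Stirling to each factorial:
  (5N)! ~ sqrt(2π·5N) · (5N/e)^(5N),
  N! ~ sqrt(2π N) · (N/e)^N,
  (4N)! ~ sqrt(2π·4N) · (4N/e)^(4N).
The exponential factors combine to (5N)^(5N) / (N^N · (4N)^(4N)) = 5^(5N)/4^(4N) = (5^5/4^4)^N = (3125/256)^N.
The square-root prefactors combine to sqrt(2π·5N) / (sqrt(2π N)·sqrt(2π·4N)) = sqrt(5 / (2π·4·N)) = sqrt(5/(8π·8n)).
Substituting N = 8n: C(40n, 8n) ~ (3125/256)^(8n) · sqrt(5/(8π·8n)).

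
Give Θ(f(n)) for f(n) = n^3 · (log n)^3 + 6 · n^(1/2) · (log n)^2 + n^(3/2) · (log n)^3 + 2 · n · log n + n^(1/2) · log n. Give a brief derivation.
f(n) ∈ Θ(n^3 · (log n)^3)

Compare the terms by growth order. For large n, n^a · (log n)^b dominates n^a' · (log n)^b' iff a > a', or (a = a' and b > b'). Ranking the 5 terms shows the dominant one is n^3 · (log n)^3. Hence f(n) ∈ Θ(n^3 · (log n)^3).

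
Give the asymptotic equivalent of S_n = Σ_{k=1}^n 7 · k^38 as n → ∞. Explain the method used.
S_n ~ 7 · n^39 / 39

By integral comparison (Euler-Maclaurin), Σ_{k=1}^n 7 · k^38 = 7 · ∫_0^n x^38 dx + O(n^38) = 7 · n^39/39 + O(n^38). (Equivalently, Faulhaber's formula gives the same leading term.)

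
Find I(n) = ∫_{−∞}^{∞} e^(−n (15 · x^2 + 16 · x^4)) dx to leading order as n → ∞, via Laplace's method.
I(n) ~ sqrt(π/(15n))

φ(x) = 15 · x^2 + 16 · x^4 has its unique global minimum at x* = 0 (since φ'(x) = 30x + 64x^3 = 0 only at x = 0 for real x with both coefficients positive, and φ → ∞ as |x| → ∞). At x* = 0, φ(0) = 0 and φ''(0) = 30. Laplace's method then gives
  I(n) ~ sqrt(2π / (n · φ''(0))) · e^(−n φ(0)) = sqrt(2π / (30n)) = sqrt(π/(15n)).
The 16 · x^4 term contributes only at subleading order (an O(1/n) relative correction).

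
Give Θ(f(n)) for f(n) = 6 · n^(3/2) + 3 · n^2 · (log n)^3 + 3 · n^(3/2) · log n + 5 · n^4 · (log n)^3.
f(n) ∈ Θ(n^4 · (log n)^3)

Compare the terms by growth order. For large n, n^a · (log n)^b dominates n^a' · (log n)^b' iff a > a', or (a = a' and b > b'). Ranking the 4 terms shows the dominant one is 5 · n^4 · (log n)^3. Hence f(n) ∈ Θ(n^4 · (log n)^3).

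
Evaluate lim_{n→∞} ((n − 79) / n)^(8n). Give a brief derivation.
lim = e^(−632)

Rewrite as (1 − 79/n)^(8n). By the standard limit (1 + x/n)^n → e^x, we have (1 − 79/n)^n → e^(−79), and raising to the 8th power gives e^(−632).
More precisely, ln[(1 − 79/n)^(8n)] = 8n · ln(1 − 79/n) = 8n · (-79/n + O(1/n^2)) = -632 + O(1/n) → -632.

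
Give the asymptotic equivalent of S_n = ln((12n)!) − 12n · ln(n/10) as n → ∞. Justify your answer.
S_n ~ 12n · (ln 120 − 1) + O(ln n)

Stirling: ln((12n)!) = 12n ln(12n) − 12n + O(ln n).
  S_n = 12n ln(12n) − 12n − 12n ln(n/10) + O(ln n)
      = 12n ln(12n) − 12n ln n + 12n ln 10 − 12n + O(ln n)
      = 12n ln 12 + 12n ln 10 − 12n + O(ln n)
      = 12n (ln 120 − 1) + O(ln n).
Numerically ln(120) − 1 ≈ 3.7875.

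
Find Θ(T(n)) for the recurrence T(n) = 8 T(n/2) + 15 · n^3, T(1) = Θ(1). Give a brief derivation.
T(n) = Θ(n^3 log n)

log_2 8 = 3, and f(n) = 15 · n^3 = Θ(n^(log_2 8)). This is Case 2 of the master theorem: T(n) = Θ(f(n) · log n) = Θ(n^3 log n).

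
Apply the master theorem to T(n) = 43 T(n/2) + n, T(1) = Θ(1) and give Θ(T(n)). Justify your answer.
T(n) = Θ(n^(log_2 43))

Master theorem: compare f(n) = n to n^(log_2 43) where log_2 43 ≈ 5.426. Since 1 < log_2 43, we have f(n) = O(n^(log_2 43 − ε)) for some ε > 0 — Case 1. Hence T(n) = Θ(n^(log_2 43)).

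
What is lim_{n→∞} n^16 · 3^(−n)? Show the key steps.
lim = 0

Exponentials with base > 1 dominate every fixed polynomial: for any fixed c, n^c / 3^n → 0 as n → ∞ (e.g. by the ratio test, or by writing 3^n = e^(n ln 3) and noting e^(n ln 3) / n^c → ∞). Hence n^16 · 3^(−n) = n^16 / 3^n → 0.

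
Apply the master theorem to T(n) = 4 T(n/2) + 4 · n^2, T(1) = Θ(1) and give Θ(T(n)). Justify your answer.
T(n) = Θ(n^2 log n)

log_2 4 = 2, and f(n) = 4 · n^2 = Θ(n^(log_2 4)). This is Case 2 of the master theorem: T(n) = Θ(f(n) · log n) = Θ(n^2 log n).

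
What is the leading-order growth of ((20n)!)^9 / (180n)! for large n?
((20n)!)^9/(180n)! ~ ((2π·20n)^(8/2) / 3) · 9^(−9·20n)  →  0

Write N = 20n. Stirling: N! ~ sqrt(2π N)(N/e)^N and (9N)! ~ sqrt(2π·9N)·(9N/e)^(9N).
  (N!)^9/(9N)! ~ (2π N)^(9/2) (N/e)^(9N) / [sqrt(2π·9N) (9N/e)^(9N)]
     = (2π N)^(9/2) / sqrt(2π·9N) · (N/(9N))^(9N)
     = (2π N)^((9−1)/2) / 3 · 9^(−9N).
Since 9^9 > 1, the factor 9^(−9N) decays exponentially, so the ratio → 0. Substituting N = 20n gives the stated form.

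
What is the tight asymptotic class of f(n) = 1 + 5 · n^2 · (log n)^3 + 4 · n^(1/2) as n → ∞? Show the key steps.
f(n) ∈ Θ(n^2 · (log n)^3)

Compare the terms by growth order. For large n, n^a · (log n)^b dominates n^a' · (log n)^b' iff a > a', or (a = a' and b > b'). Ranking the 3 terms shows the dominant one is 5 · n^2 · (log n)^3. Hence f(n) ∈ Θ(n^2 · (log n)^3).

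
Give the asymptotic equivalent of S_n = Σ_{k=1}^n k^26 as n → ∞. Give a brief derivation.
S_n ~ n^27 / 27

By integral comparison (Euler-Maclaurin), Σ_{k=1}^n k^26 = ∫_0^n x^26 dx + O(n^26) = n^27/27 + O(n^26). (Equivalently, Faulhaber's formula gives the same leading term.)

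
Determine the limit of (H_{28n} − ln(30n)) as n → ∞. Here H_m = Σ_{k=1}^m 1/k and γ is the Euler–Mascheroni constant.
lim = ln(14/15) + γ

By Euler-Maclaurin, H_m = ln m + γ + O(1/m). So
  H_{28n} − ln(30n) = ln(28n) + γ − ln(30n) + O(1/n)
                       = ln(28/30) + γ + O(1/n).
Hence the limit is ln(28/30) + γ (= ln(14/15)).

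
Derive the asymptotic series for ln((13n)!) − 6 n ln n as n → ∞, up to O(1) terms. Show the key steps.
ln((13n)!) − 6 n ln n = 7 n ln n + 13(ln 13 − 1) n + (1/2) ln(2π·13n) + O(1/n)

Stirling: ln((13n)!) = 13n ln(13n) − 13n + (1/2) ln(2π·13n) + O(1/n).
Expand 13n ln(13n) = 13n (ln n + ln 13) = 13n ln n + 13n ln 13.
Subtract 6n ln n: leading term is (13 − 6) n ln n = 7 n ln n. The next term is 13n ln 13 − 13n = 13(ln 13 − 1) n. Then the (1/2) ln(2π·13n) correction.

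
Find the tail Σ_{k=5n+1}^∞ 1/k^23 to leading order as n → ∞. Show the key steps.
Σ_{k>5n} 1/k^23 ~ 1/(22 · (5n)^22)

Compare to the integral: ∫_{5n}^∞ x^(−23) dx = [−x^(−22)/22]_{5n}^∞ = 1/((23−1)·(5n)^22). Euler-Maclaurin then gives
  Σ_{k>5n} 1/k^23 = ∫_{5n}^∞ dx/x^23 − 1/(2·(5n)^23) + O(1/(5n)^24).
(Equivalently this is ζ(23) − Σ_{k≤5n} 1/k^23.)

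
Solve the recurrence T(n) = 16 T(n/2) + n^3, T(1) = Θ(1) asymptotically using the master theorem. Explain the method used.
T(n) = Θ(n^4)

Master theorem: compare f(n) = n^3 to n^(log_2 16) where log_2 16 = 4. Since 3 < log_2 16, we have f(n) = O(n^(log_2 16 − ε)) for some ε > 0 — Case 1. Hence T(n) = Θ(n^(log_2 16)) = Θ(n^4).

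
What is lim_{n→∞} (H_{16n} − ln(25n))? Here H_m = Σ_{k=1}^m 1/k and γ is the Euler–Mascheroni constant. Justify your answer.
lim = ln(16/25) + γ

By Euler-Maclaurin, H_m = ln m + γ + O(1/m). So
  H_{16n} − ln(25n) = ln(16n) + γ − ln(25n) + O(1/n)
                       = ln(16/25) + γ + O(1/n).
Hence the limit is ln(16/25) + γ.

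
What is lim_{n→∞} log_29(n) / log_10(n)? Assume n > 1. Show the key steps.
lim = ln(10) / ln(29) = log_29(10)

Change of base: log_29(n) = ln n / ln 29 and log_10(n) = ln n / ln 10. The ratio is (ln n / ln 29) · (ln 10 / ln n) = ln 10 / ln 29, a constant independent of n. So the limit is ln 10 / ln 29 = log_29(10).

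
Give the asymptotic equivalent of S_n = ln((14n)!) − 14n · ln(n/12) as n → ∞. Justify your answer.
S_n ~ 14n · (ln 168 − 1) + O(ln n)

Stirling: ln((14n)!) = 14n ln(14n) − 14n + O(ln n).
  S_n = 14n ln(14n) − 14n − 14n ln(n/12) + O(ln n)
      = 14n ln(14n) − 14n ln n + 14n ln 12 − 14n + O(ln n)
      = 14n ln 14 + 14n ln 12 − 14n + O(ln n)
      = 14n (ln 168 − 1) + O(ln n).
Numerically ln(168) − 1 ≈ 4.1240.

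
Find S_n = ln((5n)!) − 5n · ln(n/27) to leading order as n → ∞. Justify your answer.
S_n ~ 5n · (ln 135 − 1) + O(ln n)

Stirling: ln((5n)!) = 5n ln(5n) − 5n + O(ln n).
  S_n = 5n ln(5n) − 5n − 5n ln(n/27) + O(ln n)
      = 5n ln(5n) − 5n ln n + 5n ln 27 − 5n + O(ln n)
      = 5n ln 5 + 5n ln 27 − 5n + O(ln n)
      = 5n (ln 135 − 1) + O(ln n).
Numerically ln(135) − 1 ≈ 3.9053.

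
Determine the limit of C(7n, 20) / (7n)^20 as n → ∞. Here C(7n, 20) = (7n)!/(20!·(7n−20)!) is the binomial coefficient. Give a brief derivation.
lim = 1/20! = 1/2432902008176640000

With N = 7n → ∞: C(N, 20) / N^20 = [N(N−1)…(N−19)] / (20! · N^20) = (1/20!) · 1 · (1 − 1/(7n)) · … · (1 − 19/(7n)). Each factor → 1 as N → ∞, so the limit is 1/20! = 1/2432902008176640000.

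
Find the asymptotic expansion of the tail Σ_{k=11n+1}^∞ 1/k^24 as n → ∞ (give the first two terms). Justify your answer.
Σ_{k>11n} 1/k^24 = 1/(23 · (11n)^23) − 1/(2 · (11n)^24) + O(1/(11n)^25)

Compare to the integral: ∫_{11n}^∞ x^(−24) dx = [−x^(−23)/23]_{11n}^∞ = 1/((24−1)·(11n)^23). The Euler-Maclaurin correction adds −f(11n)/2 = −1/(2·(11n)^24). Euler-Maclaurin then gives
  Σ_{k>11n} 1/k^24 = ∫_{11n}^∞ dx/x^24 − 1/(2·(11n)^24) + O(1/(11n)^25).
(Equivalently this is ζ(24) − Σ_{k≤11n} 1/k^24.)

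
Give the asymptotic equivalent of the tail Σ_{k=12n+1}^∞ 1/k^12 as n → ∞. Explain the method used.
Σ_{k>12n} 1/k^12 ~ 1/(11 · (12n)^11)

Compare to the integral: ∫_{12n}^∞ x^(−12) dx = [−x^(−11)/11]_{12n}^∞ = 1/((12−1)·(12n)^11). Euler-Maclaurin then gives
  Σ_{k>12n} 1/k^12 = ∫_{12n}^∞ dx/x^12 − 1/(2·(12n)^12) + O(1/(12n)^13).
(Equivalently this is ζ(12) − Σ_{k≤12n} 1/k^12.)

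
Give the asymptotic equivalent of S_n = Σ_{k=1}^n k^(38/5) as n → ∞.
S_n ~ (5/43) · n^(43/5)

Integral comparison: Σ_{k=1}^n k^(38/5) = ∫_0^n x^(38/5) dx + O(n^(38/5)). The integral is n^(1 + 38/5) / (1 + 38/5) = n^((38+5)/5) / ((38+5)/5) = (5/43) · n^(43/5).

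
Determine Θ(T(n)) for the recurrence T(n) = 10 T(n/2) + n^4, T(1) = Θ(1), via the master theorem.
T(n) = Θ(n^4)

log_2 10 ≈ 3.322. f(n) = n^4 dominates n^(log_2 10) since 4 > 3.322, and the regularity condition a·f(n/b) = 10·(n/2)^4 = (10/16)·n^4 ≤ c·f(n) holds with c = 10/16 ≈ 0.625 < 1. So this is Case 3: T(n) = Θ(f(n)) = Θ(n^4).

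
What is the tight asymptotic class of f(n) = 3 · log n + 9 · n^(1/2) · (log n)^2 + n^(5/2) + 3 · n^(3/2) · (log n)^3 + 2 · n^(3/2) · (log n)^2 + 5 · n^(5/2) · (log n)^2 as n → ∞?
f(n) ∈ Θ(n^(5/2) · (log n)^2)

Compare the terms by growth order. For large n, n^a · (log n)^b dominates n^a' · (log n)^b' iff a > a', or (a = a' and b > b'). Ranking the 6 terms shows the dominant one is 5 · n^(5/2) · (log n)^2. Hence f(n) ∈ Θ(n^(5/2) · (log n)^2).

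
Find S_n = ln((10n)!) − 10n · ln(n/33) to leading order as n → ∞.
S_n ~ 10n · (ln 330 − 1) + O(ln n)

Stirling: ln((10n)!) = 10n ln(10n) − 10n + O(ln n).
  S_n = 10n ln(10n) − 10n − 10n ln(n/33) + O(ln n)
      = 10n ln(10n) − 10n ln n + 10n ln 33 − 10n + O(ln n)
      = 10n ln 10 + 10n ln 33 − 10n + O(ln n)
      = 10n (ln 330 − 1) + O(ln n).
Numerically ln(330) − 1 ≈ 4.7991.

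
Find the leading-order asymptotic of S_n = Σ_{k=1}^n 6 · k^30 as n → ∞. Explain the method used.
S_n ~ 6 · n^31 / 31

By integral comparison (Euler-Maclaurin), Σ_{k=1}^n 6 · k^30 = 6 · ∫_0^n x^30 dx + O(n^30) = 6 · n^31/31 + O(n^30). (Equivalently, Faulhaber's formula gives the same leading term.)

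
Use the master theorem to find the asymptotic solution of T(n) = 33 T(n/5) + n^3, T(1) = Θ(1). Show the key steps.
T(n) = Θ(n^3)

log_5 33 ≈ 2.173. f(n) = n^3 dominates n^(log_5 33) since 3 > 2.173, and the regularity condition a·f(n/b) = 33·(n/5)^3 = (33/125)·n^3 ≤ c·f(n) holds with c = 33/125 ≈ 0.264 < 1. So this is Case 3: T(n) = Θ(f(n)) = Θ(n^3).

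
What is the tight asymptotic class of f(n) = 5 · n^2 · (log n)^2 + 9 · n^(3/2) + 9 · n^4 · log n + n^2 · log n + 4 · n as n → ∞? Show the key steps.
f(n) ∈ Θ(n^4 · log n)

Compare the terms by growth order. For large n, n^a · (log n)^b dominates n^a' · (log n)^b' iff a > a', or (a = a' and b > b'). Ranking the 5 terms shows the dominant one is 9 · n^4 · log n. Hence f(n) ∈ Θ(n^4 · log n).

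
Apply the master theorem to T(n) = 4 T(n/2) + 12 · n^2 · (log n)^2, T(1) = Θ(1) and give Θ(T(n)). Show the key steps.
T(n) = Θ(n^2 · (log n)^3)

Here log_2 4 = 2 and f(n) = 12 · n^2 · (log n)^2 = Θ(n^(log_2 4) · (log n)^2). This is the extended Case 2 of the master theorem (f matches the critical exponent up to log factors), giving T(n) = Θ(n^(log_2 4) · (log n)^(2+1)) = Θ(n^2 · (log n)^3).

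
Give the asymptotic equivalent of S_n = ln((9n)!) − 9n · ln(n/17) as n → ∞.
S_n ~ 9n · (ln 153 − 1) + O(ln n)

Stirling: ln((9n)!) = 9n ln(9n) − 9n + O(ln n).
  S_n = 9n ln(9n) − 9n − 9n ln(n/17) + O(ln n)
      = 9n ln(9n) − 9n ln n + 9n ln 17 − 9n + O(ln n)
      = 9n ln 9 + 9n ln 17 − 9n + O(ln n)
      = 9n (ln 153 − 1) + O(ln n).
Numerically ln(153) − 1 ≈ 4.0304.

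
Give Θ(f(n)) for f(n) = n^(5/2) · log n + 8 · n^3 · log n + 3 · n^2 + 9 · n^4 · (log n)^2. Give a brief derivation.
f(n) ∈ Θ(n^4 · (log n)^2)

Compare the terms by growth order. For large n, n^a · (log n)^b dominates n^a' · (log n)^b' iff a > a', or (a = a' and b > b'). Ranking the 4 terms shows the dominant one is 9 · n^4 · (log n)^2. Hence f(n) ∈ Θ(n^4 · (log n)^2).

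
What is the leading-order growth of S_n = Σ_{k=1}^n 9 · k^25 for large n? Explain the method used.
S_n ~ 9 · n^26 / 26

By integral comparison (Euler-Maclaurin), Σ_{k=1}^n 9 · k^25 = 9 · ∫_0^n x^25 dx + O(n^25) = 9 · n^26/26 + O(n^25). (Equivalently, Faulhaber's formula gives the same leading term.)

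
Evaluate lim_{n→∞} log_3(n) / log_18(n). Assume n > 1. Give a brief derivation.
lim = ln(18) / ln(3) = log_3(18)

Change of base: log_3(n) = ln n / ln 3 and log_18(n) = ln n / ln 18. The ratio is (ln n / ln 3) · (ln 18 / ln n) = ln 18 / ln 3, a constant independent of n. So the limit is ln 18 / ln 3 = log_3(18).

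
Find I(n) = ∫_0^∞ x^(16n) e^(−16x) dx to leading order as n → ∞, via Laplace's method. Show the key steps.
I(n) ~ (sqrt(2π·16n) / 16) · (16n/(16e))^(16n)

Write the integrand as exp(16n ln x − 16x) and set f(x) = 16n ln x − 16x. Then f'(x) = 16n/x − 16 = 0 at x* = 16n/16, and f''(x*) = −16n/x*^2 = −16^2/(16n). Laplace's method (interior maximum) gives
  I(n) ~ e^(f(x*)) · sqrt(2π / |f''(x*)|)
        = exp(16n ln(16n/16) − 16n) · sqrt(2π · 16n / 16^2)
        = (16n/16)^(16n) e^(−16n) · sqrt(2π·16n) / 16
        = (sqrt(2π·16n) / 16) · (16n/(16e))^(16n).
This matches Γ(16n+1)/16^(16n+1) with Stirling applied to Γ.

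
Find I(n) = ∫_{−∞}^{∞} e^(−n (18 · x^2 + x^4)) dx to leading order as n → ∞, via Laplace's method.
I(n) ~ sqrt(π/(18n))

φ(x) = 18 · x^2 + x^4 has its unique global minimum at x* = 0 (since φ'(x) = 36x + 4x^3 = 0 only at x = 0 for real x with both coefficients positive, and φ → ∞ as |x| → ∞). At x* = 0, φ(0) = 0 and φ''(0) = 36. Laplace's method then gives
  I(n) ~ sqrt(2π / (n · φ''(0))) · e^(−n φ(0)) = sqrt(2π / (36n)) = sqrt(π/(18n)).
The x^4 term contributes only at subleading order (an O(1/n) relative correction).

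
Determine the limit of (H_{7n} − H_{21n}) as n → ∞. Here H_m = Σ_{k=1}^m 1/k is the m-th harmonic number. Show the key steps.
lim = ln(7/21) = −ln 3

Euler-Maclaurin gives H_m = ln m + γ + 1/(2m) + O(1/m^2). The γ and O(1/m) terms cancel in the difference:
  H_{7n} − H_{21n} = ln(7n) − ln(21n) + O(1/n) = ln(7/21) + O(1/n).
Hence the limit is ln(7/21) = −ln 3.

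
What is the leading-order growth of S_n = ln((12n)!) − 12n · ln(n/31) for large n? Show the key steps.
S_n ~ 12n · (ln 372 − 1) + O(ln n)

Stirling: ln((12n)!) = 12n ln(12n) − 12n + O(ln n).
  S_n = 12n ln(12n) − 12n − 12n ln(n/31) + O(ln n)
      = 12n ln(12n) − 12n ln n + 12n ln 31 − 12n + O(ln n)
      = 12n ln 12 + 12n ln 31 − 12n + O(ln n)
      = 12n (ln 372 − 1) + O(ln n).
Numerically ln(372) − 1 ≈ 4.9189.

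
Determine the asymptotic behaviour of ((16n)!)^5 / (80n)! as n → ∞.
((16n)!)^5/(80n)! ~ ((2π·16n)^(4/2) / sqrt(5)) · 5^(−5·16n)  →  0

Write N = 16n. Stirling: N! ~ sqrt(2π N)(N/e)^N and (5N)! ~ sqrt(2π·5N)·(5N/e)^(5N).
  (N!)^5/(5N)! ~ (2π N)^(5/2) (N/e)^(5N) / [sqrt(2π·5N) (5N/e)^(5N)]
     = (2π N)^(5/2) / sqrt(2π·5N) · (N/(5N))^(5N)
     = (2π N)^((5−1)/2) / sqrt(5) · 5^(−5N).
Since 5^5 > 1, the factor 5^(−5N) decays exponentially, so the ratio → 0. Substituting N = 16n gives the stated form.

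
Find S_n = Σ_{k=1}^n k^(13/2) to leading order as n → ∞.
S_n ~ (2/15) · n^(15/2)

Integral comparison: Σ_{k=1}^n k^(13/2) = ∫_0^n x^(13/2) dx + O(n^(13/2)). The integral is n^(1 + 13/2) / (1 + 13/2) = n^((13+2)/2) / ((13+2)/2) = (2/15) · n^(15/2).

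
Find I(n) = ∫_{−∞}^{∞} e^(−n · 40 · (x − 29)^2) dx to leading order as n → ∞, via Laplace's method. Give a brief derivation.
I(n) = sqrt(π/(40n))

Here φ(x) = 40 · (x − 29)^2 has its unique minimum at x* = 29 with φ(x*) = 0 and φ''(x*) = 80. Laplace's method gives
  I(n) ~ e^(−n φ(x*)) · sqrt(2π / (n · φ''(x*))) = sqrt(2π / (80n)) = sqrt(π/(40n)).
This is exact: substituting u = (x − 29)·sqrt(40n) gives I(n) = (1/sqrt(40n)) ∫_{−∞}^{∞} e^(−u^2) du = sqrt(π/(40n)).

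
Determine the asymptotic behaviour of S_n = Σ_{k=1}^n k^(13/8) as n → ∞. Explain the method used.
S_n ~ (8/21) · n^(21/8)

Integral comparison: Σ_{k=1}^n k^(13/8) = ∫_0^n x^(13/8) dx + O(n^(13/8)). The integral is n^(1 + 13/8) / (1 + 13/8) = n^((13+8)/8) / ((13+8)/8) = (8/21) · n^(21/8).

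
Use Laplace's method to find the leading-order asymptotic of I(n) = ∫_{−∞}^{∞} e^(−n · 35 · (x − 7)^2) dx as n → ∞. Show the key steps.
I(n) = sqrt(π/(35n))

Here φ(x) = 35 · (x − 7)^2 has its unique minimum at x* = 7 with φ(x*) = 0 and φ''(x*) = 70. Laplace's method gives
  I(n) ~ e^(−n φ(x*)) · sqrt(2π / (n · φ''(x*))) = sqrt(2π / (70n)) = sqrt(π/(35n)).
This is exact: substituting u = (x − 7)·sqrt(35n) gives I(n) = (1/sqrt(35n)) ∫_{−∞}^{∞} e^(−u^2) du = sqrt(π/(35n)).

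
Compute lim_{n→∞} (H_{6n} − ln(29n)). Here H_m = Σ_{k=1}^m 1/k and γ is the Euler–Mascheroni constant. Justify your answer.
lim = ln(6/29) + γ

By Euler-Maclaurin, H_m = ln m + γ + O(1/m). So
  H_{6n} − ln(29n) = ln(6n) + γ − ln(29n) + O(1/n)
                       = ln(6/29) + γ + O(1/n).
Hence the limit is ln(6/29) + γ.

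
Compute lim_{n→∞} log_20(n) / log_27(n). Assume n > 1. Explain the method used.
lim = ln(27) / ln(20) = log_20(27)

Change of base: log_20(n) = ln n / ln 20 and log_27(n) = ln n / ln 27. The ratio is (ln n / ln 20) · (ln 27 / ln n) = ln 27 / ln 20, a constant independent of n. So the limit is ln 27 / ln 20 = log_20(27).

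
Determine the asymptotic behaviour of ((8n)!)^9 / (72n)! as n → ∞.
((8n)!)^9/(72n)! ~ ((2π·8n)^(8/2) / 3) · 9^(−9·8n)  →  0

Write N = 8n. Stirling: N! ~ sqrt(2π N)(N/e)^N and (9N)! ~ sqrt(2π·9N)·(9N/e)^(9N).
  (N!)^9/(9N)! ~ (2π N)^(9/2) (N/e)^(9N) / [sqrt(2π·9N) (9N/e)^(9N)]
     = (2π N)^(9/2) / sqrt(2π·9N) · (N/(9N))^(9N)
     = (2π N)^((9−1)/2) / 3 · 9^(−9N).
Since 9^9 > 1, the factor 9^(−9N) decays exponentially, so the ratio → 0. Substituting N = 8n gives the stated form.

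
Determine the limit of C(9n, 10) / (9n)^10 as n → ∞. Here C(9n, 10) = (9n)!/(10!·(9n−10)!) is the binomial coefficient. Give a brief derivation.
lim = 1/10! = 1/3628800

With N = 9n → ∞: C(N, 10) / N^10 = [N(N−1)…(N−9)] / (10! · N^10) = (1/10!) · 1 · (1 − 1/(9n)) · … · (1 − 9/(9n)). Each factor → 1 as N → ∞, so the limit is 1/10! = 1/3628800.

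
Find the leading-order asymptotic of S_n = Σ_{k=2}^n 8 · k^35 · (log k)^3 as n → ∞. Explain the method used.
S_n ~ 2 · n^36 · (log n)^3 / 9

By integral comparison, S_n = ∫_1^n 8 · x^35 · (log x)^3 dx + O(n^35 · (log n)^3). For the integral, the leading term of ∫_1^n x^35 (log x)^3 dx is n^36/36 · (log n)^3 (by repeated integration by parts; each step lowers the log-exponent and produces a relatively O(1/log n) correction). Hence S_n ~ 2 · n^36 · (log n)^3 / 9.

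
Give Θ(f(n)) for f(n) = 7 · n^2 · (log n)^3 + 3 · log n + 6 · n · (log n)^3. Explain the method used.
f(n) ∈ Θ(n^2 · (log n)^3)

Compare the terms by growth order. For large n, n^a · (log n)^b dominates n^a' · (log n)^b' iff a > a', or (a = a' and b > b'). Ranking the 3 terms shows the dominant one is 7 · n^2 · (log n)^3. Hence f(n) ∈ Θ(n^2 · (log n)^3).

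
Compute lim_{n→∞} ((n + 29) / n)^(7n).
lim = e^203

Rewrite as (1 + 29/n)^(7n). By the standard limit (1 + x/n)^n → e^x, we have (1 + 29/n)^n → e^29, and raising to the 7th power gives e^203.
More precisely, ln[(1 + 29/n)^(7n)] = 7n · ln(1 + 29/n) = 7n · (29/n + O(1/n^2)) = 203 + O(1/n) → 203.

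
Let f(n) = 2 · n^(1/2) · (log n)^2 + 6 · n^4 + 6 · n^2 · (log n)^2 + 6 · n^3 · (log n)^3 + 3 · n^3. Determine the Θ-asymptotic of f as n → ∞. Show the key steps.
f(n) ∈ Θ(n^4)

Compare the terms by growth order. For large n, n^a · (log n)^b dominates n^a' · (log n)^b' iff a > a', or (a = a' and b > b'). Ranking the 5 terms shows the dominant one is 6 · n^4. Hence f(n) ∈ Θ(n^4).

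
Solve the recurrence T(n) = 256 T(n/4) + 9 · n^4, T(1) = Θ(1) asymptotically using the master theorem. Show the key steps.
T(n) = Θ(n^4 log n)

log_4 256 = 4, and f(n) = 9 · n^4 = Θ(n^(log_4 256)). This is Case 2 of the master theorem: T(n) = Θ(f(n) · log n) = Θ(n^4 log n).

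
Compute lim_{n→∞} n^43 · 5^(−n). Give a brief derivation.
lim = 0

Exponentials with base > 1 dominate every fixed polynomial: for any fixed c, n^c / 5^n → 0 as n → ∞ (e.g. by the ratio test, or by writing 5^n = e^(n ln 5) and noting e^(n ln 5) / n^c → ∞). Hence n^43 · 5^(−n) = n^43 / 5^n → 0.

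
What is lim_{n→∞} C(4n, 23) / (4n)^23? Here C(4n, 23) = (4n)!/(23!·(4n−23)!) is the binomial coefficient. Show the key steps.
lim = 1/23! = 1/25852016738884976640000

With N = 4n → ∞: C(N, 23) / N^23 = [N(N−1)…(N−22)] / (23! · N^23) = (1/23!) · 1 · (1 − 1/(4n)) · … · (1 − 22/(4n)). Each factor → 1 as N → ∞, so the limit is 1/23! = 1/25852016738884976640000.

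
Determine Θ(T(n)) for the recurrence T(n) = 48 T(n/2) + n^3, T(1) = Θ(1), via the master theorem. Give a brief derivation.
T(n) = Θ(n^(log_2 48))

Master theorem: compare f(n) = n^3 to n^(log_2 48) where log_2 48 ≈ 5.585. Since 3 < log_2 48, we have f(n) = O(n^(log_2 48 − ε)) for some ε > 0 — Case 1. Hence T(n) = Θ(n^(log_2 48)).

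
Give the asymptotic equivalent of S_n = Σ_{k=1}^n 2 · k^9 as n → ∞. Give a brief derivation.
S_n ~ n^10 / 5

By integral comparison (Euler-Maclaurin), Σ_{k=1}^n 2 · k^9 = 2 · ∫_0^n x^9 dx + O(n^9) = 2 · n^10/10 = n^10 / 5 + O(n^9). (Equivalently, Faulhaber's formula gives the same leading term.)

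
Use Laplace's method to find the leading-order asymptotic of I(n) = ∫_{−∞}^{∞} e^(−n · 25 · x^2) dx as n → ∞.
I(n) = sqrt(π/(25n))

Here φ(x) = 25 · x^2 has its unique minimum at x* = 0 with φ(x*) = 0 and φ''(x*) = 50. Laplace's method gives
  I(n) ~ e^(−n φ(x*)) · sqrt(2π / (n · φ''(x*))) = sqrt(2π / (50n)) = sqrt(π/(25n)).
This is exact: substituting u = (x − 0)·sqrt(25n) gives I(n) = (1/sqrt(25n)) ∫_{−∞}^{∞} e^(−u^2) du = sqrt(π/(25n)).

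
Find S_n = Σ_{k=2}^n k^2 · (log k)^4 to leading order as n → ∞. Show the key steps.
S_n ~ n^3 · (log n)^4 / 3

By integral comparison, S_n = ∫_1^n x^2 · (log x)^4 dx + O(n^2 · (log n)^4). For the integral, the leading term of ∫_1^n x^2 (log x)^4 dx is n^3/3 · (log n)^4 (by repeated integration by parts; each step lowers the log-exponent and produces a relatively O(1/log n) correction). Hence S_n ~ n^3 · (log n)^4 / 3.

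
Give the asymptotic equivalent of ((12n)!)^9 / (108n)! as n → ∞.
((12n)!)^9/(108n)! ~ ((2π·12n)^(8/2) / 3) · 9^(−9·12n)  →  0

Write N = 12n. Stirling: N! ~ sqrt(2π N)(N/e)^N and (9N)! ~ sqrt(2π·9N)·(9N/e)^(9N).
  (N!)^9/(9N)! ~ (2π N)^(9/2) (N/e)^(9N) / [sqrt(2π·9N) (9N/e)^(9N)]
     = (2π N)^(9/2) / sqrt(2π·9N) · (N/(9N))^(9N)
     = (2π N)^((9−1)/2) / 3 · 9^(−9N).
Since 9^9 > 1, the factor 9^(−9N) decays exponentially, so the ratio → 0. Substituting N = 12n gives the stated form.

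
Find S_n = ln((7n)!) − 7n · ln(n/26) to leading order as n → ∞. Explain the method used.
S_n ~ 7n · (ln 182 − 1) + O(ln n)

Stirling: ln((7n)!) = 7n ln(7n) − 7n + O(ln n).
  S_n = 7n ln(7n) − 7n − 7n ln(n/26) + O(ln n)
      = 7n ln(7n) − 7n ln n + 7n ln 26 − 7n + O(ln n)
      = 7n ln 7 + 7n ln 26 − 7n + O(ln n)
      = 7n (ln 182 − 1) + O(ln n).
Numerically ln(182) − 1 ≈ 4.2040.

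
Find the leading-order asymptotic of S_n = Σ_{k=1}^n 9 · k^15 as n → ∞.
S_n ~ 9 · n^16 / 16

By integral comparison (Euler-Maclaurin), Σ_{k=1}^n 9 · k^15 = 9 · ∫_0^n x^15 dx + O(n^15) = 9 · n^16/16 + O(n^15). (Equivalently, Faulhaber's formula gives the same leading term.)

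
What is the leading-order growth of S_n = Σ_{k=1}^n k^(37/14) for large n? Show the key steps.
S_n ~ (14/51) · n^(51/14)

Integral comparison: Σ_{k=1}^n k^(37/14) = ∫_0^n x^(37/14) dx + O(n^(37/14)). The integral is n^(1 + 37/14) / (1 + 37/14) = n^((37+14)/14) / ((37+14)/14) = (14/51) · n^(51/14).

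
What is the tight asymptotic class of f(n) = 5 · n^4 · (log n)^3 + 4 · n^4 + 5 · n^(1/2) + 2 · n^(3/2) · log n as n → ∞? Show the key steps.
f(n) ∈ Θ(n^4 · (log n)^3)

Compare the terms by growth order. For large n, n^a · (log n)^b dominates n^a' · (log n)^b' iff a > a', or (a = a' and b > b'). Ranking the 4 terms shows the dominant one is 5 · n^4 · (log n)^3. Hence f(n) ∈ Θ(n^4 · (log n)^3).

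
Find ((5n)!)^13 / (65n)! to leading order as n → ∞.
((5n)!)^13/(65n)! ~ ((2π·5n)^(12/2) / sqrt(13)) · 13^(−13·5n)  →  0

Write N = 5n. Stirling: N! ~ sqrt(2π N)(N/e)^N and (13N)! ~ sqrt(2π·13N)·(13N/e)^(13N).
  (N!)^13/(13N)! ~ (2π N)^(13/2) (N/e)^(13N) / [sqrt(2π·13N) (13N/e)^(13N)]
     = (2π N)^(13/2) / sqrt(2π·13N) · (N/(13N))^(13N)
     = (2π N)^((13−1)/2) / sqrt(13) · 13^(−13N).
Since 13^13 > 1, the factor 13^(−13N) decays exponentially, so the ratio → 0. Substituting N = 5n gives the stated form.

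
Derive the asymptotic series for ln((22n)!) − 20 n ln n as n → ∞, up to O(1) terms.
ln((22n)!) − 20 n ln n = 2 n ln n + 22(ln 22 − 1) n + (1/2) ln(2π·22n) + O(1/n)

Stirling: ln((22n)!) = 22n ln(22n) − 22n + (1/2) ln(2π·22n) + O(1/n).
Expand 22n ln(22n) = 22n (ln n + ln 22) = 22n ln n + 22n ln 22.
Subtract 20n ln n: leading term is (22 − 20) n ln n = 2 n ln n. The next term is 22n ln 22 − 22n = 22(ln 22 − 1) n. Then the (1/2) ln(2π·22n) correction.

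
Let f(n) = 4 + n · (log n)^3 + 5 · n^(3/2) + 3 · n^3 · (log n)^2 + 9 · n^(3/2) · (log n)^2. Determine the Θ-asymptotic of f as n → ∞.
f(n) ∈ Θ(n^3 · (log n)^2)

Compare the terms by growth order. For large n, n^a · (log n)^b dominates n^a' · (log n)^b' iff a > a', or (a = a' and b > b'). Ranking the 5 terms shows the dominant one is 3 · n^3 · (log n)^2. Hence f(n) ∈ Θ(n^3 · (log n)^2).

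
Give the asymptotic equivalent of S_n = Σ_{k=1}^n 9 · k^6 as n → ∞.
S_n ~ 9 · n^7 / 7

By integral comparison (Euler-Maclaurin), Σ_{k=1}^n 9 · k^6 = 9 · ∫_0^n x^6 dx + O(n^6) = 9 · n^7/7 + O(n^6). (Equivalently, Faulhaber's formula gives the same leading term.)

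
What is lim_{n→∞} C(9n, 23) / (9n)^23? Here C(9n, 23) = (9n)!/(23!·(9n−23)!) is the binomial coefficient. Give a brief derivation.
lim = 1/23! = 1/25852016738884976640000

With N = 9n → ∞: C(N, 23) / N^23 = [N(N−1)…(N−22)] / (23! · N^23) = (1/23!) · 1 · (1 − 1/(9n)) · … · (1 − 22/(9n)). Each factor → 1 as N → ∞, so the limit is 1/23! = 1/25852016738884976640000.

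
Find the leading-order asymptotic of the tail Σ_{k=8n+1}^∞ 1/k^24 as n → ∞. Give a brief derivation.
Σ_{k>8n} 1/k^24 ~ 1/(23 · (8n)^23)

Compare to the integral: ∫_{8n}^∞ x^(−24) dx = [−x^(−23)/23]_{8n}^∞ = 1/((24−1)·(8n)^23). Euler-Maclaurin then gives
  Σ_{k>8n} 1/k^24 = ∫_{8n}^∞ dx/x^24 − 1/(2·(8n)^24) + O(1/(8n)^25).
(Equivalently this is ζ(24) − Σ_{k≤8n} 1/k^24.)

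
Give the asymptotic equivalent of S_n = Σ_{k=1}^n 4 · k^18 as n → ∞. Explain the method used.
S_n ~ 4 · n^19 / 19

By integral comparison (Euler-Maclaurin), Σ_{k=1}^n 4 · k^18 = 4 · ∫_0^n x^18 dx + O(n^18) = 4 · n^19/19 + O(n^18). (Equivalently, Faulhaber's formula gives the same leading term.)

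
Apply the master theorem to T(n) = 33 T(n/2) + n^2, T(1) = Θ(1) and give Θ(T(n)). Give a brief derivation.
T(n) = Θ(n^(log_2 33))

Master theorem: compare f(n) = n^2 to n^(log_2 33) where log_2 33 ≈ 5.044. Since 2 < log_2 33, we have f(n) = O(n^(log_2 33 − ε)) for some ε > 0 — Case 1. Hence T(n) = Θ(n^(log_2 33)).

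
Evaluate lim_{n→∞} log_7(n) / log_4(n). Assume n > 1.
lim = ln(4) / ln(7) = log_7(4)

Change of base: log_7(n) = ln n / ln 7 and log_4(n) = ln n / ln 4. The ratio is (ln n / ln 7) · (ln 4 / ln n) = ln 4 / ln 7, a constant independent of n. So the limit is ln 4 / ln 7 = log_7(4).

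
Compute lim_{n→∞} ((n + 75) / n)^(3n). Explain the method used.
lim = e^225

Rewrite as (1 + 75/n)^(3n). By the standard limit (1 + x/n)^n → e^x, we have (1 + 75/n)^n → e^75, and raising to the 3rd power gives e^225.
More precisely, ln[(1 + 75/n)^(3n)] = 3n · ln(1 + 75/n) = 3n · (75/n + O(1/n^2)) = 225 + O(1/n) → 225.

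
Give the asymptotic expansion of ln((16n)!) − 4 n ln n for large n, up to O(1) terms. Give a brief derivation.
ln((16n)!) − 4 n ln n = 12 n ln n + 16(ln 16 − 1) n + (1/2) ln(2π·16n) + O(1/n)

Stirling: ln((16n)!) = 16n ln(16n) − 16n + (1/2) ln(2π·16n) + O(1/n).
Expand 16n ln(16n) = 16n (ln n + ln 16) = 16n ln n + 16n ln 16.
Subtract 4n ln n: leading term is (16 − 4) n ln n = 12 n ln n. The next term is 16n ln 16 − 16n = 16(ln 16 − 1) n. Then the (1/2) ln(2π·16n) correction.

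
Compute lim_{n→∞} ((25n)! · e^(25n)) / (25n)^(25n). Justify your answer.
lim = ∞

Stirling: (25n)! ~ sqrt(2π·25n) · (25n/e)^(25n). Hence
  (25n)! · e^(25n) / (25n)^(25n) ~ sqrt(2π·25n) = sqrt(2π·25) · sqrt(n) → ∞.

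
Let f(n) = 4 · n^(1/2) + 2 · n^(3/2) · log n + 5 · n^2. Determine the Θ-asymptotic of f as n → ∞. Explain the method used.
f(n) ∈ Θ(n^2)

Compare the terms by growth order. For large n, n^a · (log n)^b dominates n^a' · (log n)^b' iff a > a', or (a = a' and b > b'). Ranking the 3 terms shows the dominant one is 5 · n^2. Hence f(n) ∈ Θ(n^2).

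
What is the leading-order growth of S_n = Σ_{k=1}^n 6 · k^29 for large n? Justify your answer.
S_n ~ n^30 / 5

By integral comparison (Euler-Maclaurin), Σ_{k=1}^n 6 · k^29 = 6 · ∫_0^n x^29 dx + O(n^29) = 6 · n^30/30 = n^30 / 5 + O(n^29). (Equivalently, Faulhaber's formula gives the same leading term.)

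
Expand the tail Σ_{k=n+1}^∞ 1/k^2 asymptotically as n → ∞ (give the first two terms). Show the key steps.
Σ_{k>n} 1/k^2 = 1/(1 · n) − 1/(2 · n^2) + O(1/n^3)

Compare to the integral: ∫_{n}^∞ x^(−2) dx = [−x^(−1)/1]_{n}^∞ = 1/((2−1)·n). The Euler-Maclaurin correction adds −f(n)/2 = −1/(2·n^2). Euler-Maclaurin then gives
  Σ_{k>n} 1/k^2 = ∫_{n}^∞ dx/x^2 − 1/(2·n^2) + O(1/n^3).
(Equivalently this is ζ(2) − Σ_{k≤n} 1/k^2.)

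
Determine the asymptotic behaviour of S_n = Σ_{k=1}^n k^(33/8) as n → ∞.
S_n ~ (8/41) · n^(41/8)

Integral comparison: Σ_{k=1}^n k^(33/8) = ∫_0^n x^(33/8) dx + O(n^(33/8)). The integral is n^(1 + 33/8) / (1 + 33/8) = n^((33+8)/8) / ((33+8)/8) = (8/41) · n^(41/8).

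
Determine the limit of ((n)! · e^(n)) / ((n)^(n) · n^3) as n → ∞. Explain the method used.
lim = 0

Stirling: (n)! ~ sqrt(2π·n) · (n/e)^(n). Hence
  (n)! · e^(n) / (n)^(n) ~ sqrt(2π·n).
Dividing by n^3: sqrt(2π·n) / n^3 = sqrt(2π) · n^((1−6)/2), so the expression behaves like sqrt(2π) · n^((1−6)/2) → 0.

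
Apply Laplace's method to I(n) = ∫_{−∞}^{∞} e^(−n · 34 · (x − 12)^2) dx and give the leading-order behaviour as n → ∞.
I(n) = sqrt(π/(34n))

Here φ(x) = 34 · (x − 12)^2 has its unique minimum at x* = 12 with φ(x*) = 0 and φ''(x*) = 68. Laplace's method gives
  I(n) ~ e^(−n φ(x*)) · sqrt(2π / (n · φ''(x*))) = sqrt(2π / (68n)) = sqrt(π/(34n)).
This is exact: substituting u = (x − 12)·sqrt(34n) gives I(n) = (1/sqrt(34n)) ∫_{−∞}^{∞} e^(−u^2) du = sqrt(π/(34n)).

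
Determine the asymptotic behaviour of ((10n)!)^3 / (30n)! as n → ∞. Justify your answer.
((10n)!)^3/(30n)! ~ ((2π·10n)^(2/2) / sqrt(3)) · 3^(−3·10n)  →  0

Write N = 10n. Stirling: N! ~ sqrt(2π N)(N/e)^N and (3N)! ~ sqrt(2π·3N)·(3N/e)^(3N).
  (N!)^3/(3N)! ~ (2π N)^(3/2) (N/e)^(3N) / [sqrt(2π·3N) (3N/e)^(3N)]
     = (2π N)^(3/2) / sqrt(2π·3N) · (N/(3N))^(3N)
     = (2π N)^((3−1)/2) / sqrt(3) · 3^(−3N).
Since 3^3 > 1, the factor 3^(−3N) decays exponentially, so the ratio → 0. Substituting N = 10n gives the stated form.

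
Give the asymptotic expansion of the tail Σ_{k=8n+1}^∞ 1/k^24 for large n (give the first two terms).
Σ_{k>8n} 1/k^24 = 1/(23 · (8n)^23) − 1/(2 · (8n)^24) + O(1/(8n)^25)

Compare to the integral: ∫_{8n}^∞ x^(−24) dx = [−x^(−23)/23]_{8n}^∞ = 1/((24−1)·(8n)^23). The Euler-Maclaurin correction adds −f(8n)/2 = −1/(2·(8n)^24). Euler-Maclaurin then gives
  Σ_{k>8n} 1/k^24 = ∫_{8n}^∞ dx/x^24 − 1/(2·(8n)^24) + O(1/(8n)^25).
(Equivalently this is ζ(24) − Σ_{k≤8n} 1/k^24.)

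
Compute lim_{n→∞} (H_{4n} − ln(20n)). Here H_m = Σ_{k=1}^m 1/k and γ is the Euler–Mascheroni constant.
lim = −ln 5 + γ

By Euler-Maclaurin, H_m = ln m + γ + O(1/m). So
  H_{4n} − ln(20n) = ln(4n) + γ − ln(20n) + O(1/n)
                       = ln(4/20) + γ + O(1/n).
Hence the limit is ln(4/20) + γ (= −ln 5).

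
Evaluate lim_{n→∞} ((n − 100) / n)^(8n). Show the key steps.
lim = e^(−800)

Rewrite as (1 − 100/n)^(8n). By the standard limit (1 + x/n)^n → e^x, we have (1 − 100/n)^n → e^(−100), and raising to the 8th power gives e^(−800).
More precisely, ln[(1 − 100/n)^(8n)] = 8n · ln(1 − 100/n) = 8n · (-100/n + O(1/n^2)) = -800 + O(1/n) → -800.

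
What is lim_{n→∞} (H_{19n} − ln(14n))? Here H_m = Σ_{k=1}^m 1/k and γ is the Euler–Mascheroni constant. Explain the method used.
lim = ln(19/14) + γ

By Euler-Maclaurin, H_m = ln m + γ + O(1/m). So
  H_{19n} − ln(14n) = ln(19n) + γ − ln(14n) + O(1/n)
                       = ln(19/14) + γ + O(1/n).
Hence the limit is ln(19/14) + γ.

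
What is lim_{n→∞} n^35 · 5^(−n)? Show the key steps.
lim = 0

Exponentials with base > 1 dominate every fixed polynomial: for any fixed c, n^c / 5^n → 0 as n → ∞ (e.g. by the ratio test, or by writing 5^n = e^(n ln 5) and noting e^(n ln 5) / n^c → ∞). Hence n^35 · 5^(−n) = n^35 / 5^n → 0.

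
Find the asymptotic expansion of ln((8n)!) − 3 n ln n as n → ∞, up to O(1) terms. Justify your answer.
ln((8n)!) − 3 n ln n = 5 n ln n + 8(ln 8 − 1) n + (1/2) ln(2π·8n) + O(1/n)

Stirling: ln((8n)!) = 8n ln(8n) − 8n + (1/2) ln(2π·8n) + O(1/n).
Expand 8n ln(8n) = 8n (ln n + ln 8) = 8n ln n + 8n ln 8.
Subtract 3n ln n: leading term is (8 − 3) n ln n = 5 n ln n. The next term is 8n ln 8 − 8n = 8(ln 8 − 1) n. Then the (1/2) ln(2π·8n) correction.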